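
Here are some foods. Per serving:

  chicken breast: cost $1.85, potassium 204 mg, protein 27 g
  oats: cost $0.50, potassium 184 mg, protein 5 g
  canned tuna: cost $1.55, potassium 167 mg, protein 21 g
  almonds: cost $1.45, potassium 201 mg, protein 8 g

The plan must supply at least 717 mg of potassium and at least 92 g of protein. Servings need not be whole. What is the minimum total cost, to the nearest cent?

$6.33

Two binding constraints pin down two serving amounts, so the optimal mix uses at most two foods. The candidates are each food alone (scaled to the tighter of potassium/protein) and each pair with both constraints tight.
chicken breast only: max(717/204, 92/27) = 3.515 servings → $6.50.
oats only: max(717/184, 92/5) = 18.4 servings → $9.20.
canned tuna only: max(717/167, 92/21) = 4.381 servings → $6.79.
almonds only: max(717/201, 92/8) = 11.5 servings → $16.68.
chicken breast + oats with both tight: 3.38 servings and 0.1497 servings → $6.33.
chicken breast + canned tuna with both tight: 1.364 servings and 2.627 servings → $6.60.
chicken breast + almonds with both tight: 3.361 servings and 0.1557 servings → $6.44.
oats + canned tuna: the both-tight solution has a negative serving — not a feasible corner.
oats + almonds: intersection lies outside the first quadrant.
canned tuna + almonds: intersection lies outside the first quadrant.
The minimum over all feasible corners is $6.33.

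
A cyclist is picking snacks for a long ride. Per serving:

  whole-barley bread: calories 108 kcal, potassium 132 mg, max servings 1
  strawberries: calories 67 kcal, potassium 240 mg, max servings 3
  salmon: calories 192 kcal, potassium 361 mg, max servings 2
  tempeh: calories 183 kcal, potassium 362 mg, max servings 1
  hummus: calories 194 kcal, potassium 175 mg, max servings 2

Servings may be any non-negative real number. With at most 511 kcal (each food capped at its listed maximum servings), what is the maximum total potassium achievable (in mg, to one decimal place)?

1320.8 mg

Potassium per kcal: strawberries 3.582, tempeh 1.978, salmon 1.88, whole-barley bread 1.222, hummus 0.9021.
Take 3 servings of strawberries: uses 201 kcal, +720.0 mg potassium (running total 720.0 mg).
Take 1 serving of tempeh: uses 183 kcal, +362.0 mg potassium (running total 1082.0 mg).
Take 0.6615 servings of salmon: uses 127 kcal, +238.8 mg potassium (running total 1320.8 mg).
Filling greedily by potassium-per-kcal is optimal for one linear limit, giving 1320.8 mg.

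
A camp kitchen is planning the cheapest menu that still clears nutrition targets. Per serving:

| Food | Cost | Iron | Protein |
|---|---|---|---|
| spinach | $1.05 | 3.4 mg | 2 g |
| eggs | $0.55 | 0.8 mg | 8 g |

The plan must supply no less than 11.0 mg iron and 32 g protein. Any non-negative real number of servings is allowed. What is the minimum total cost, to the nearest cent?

Minimising a linear cost over {iron ≥ 11.0, protein ≥ 32, servings ≥ 0} — the optimum is at a vertex, using one or two foods.
spinach only: max(11.0/3.4, 32/2) = 16 servings → $16.80.
eggs only: max(11.0/0.8, 32/8) = 13.75 servings → $7.56.
spinach + eggs with both tight: 2.438 servings and 3.391 servings → $4.42.
So the least-cost plan costs $4.42.

$4.42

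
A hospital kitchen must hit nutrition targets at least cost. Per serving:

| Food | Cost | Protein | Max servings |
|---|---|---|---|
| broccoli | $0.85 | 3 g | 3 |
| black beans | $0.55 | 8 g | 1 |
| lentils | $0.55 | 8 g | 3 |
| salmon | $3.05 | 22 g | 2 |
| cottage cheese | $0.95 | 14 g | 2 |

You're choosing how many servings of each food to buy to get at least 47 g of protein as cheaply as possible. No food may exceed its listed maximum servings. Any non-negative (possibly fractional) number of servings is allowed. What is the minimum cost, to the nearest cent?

$3.21

Cost per g of protein: cottage cheese $0.0679, black beans $0.0688, lentils $0.0688, salmon $0.1386, broccoli $0.2833.
Take 2 servings of cottage cheese: +28.0 g protein for $1.90 (total $1.90, still need 19.0 g).
Take 1 serving of black beans: +8.0 g protein for $0.55 (total $2.45, still need 11.0 g).
Take 1.375 servings of lentils: +11.0 g protein for $0.76 (total $3.21, still need 0.0 g).
Filling from the cheapest source first is optimal under one linear minimum: $3.21.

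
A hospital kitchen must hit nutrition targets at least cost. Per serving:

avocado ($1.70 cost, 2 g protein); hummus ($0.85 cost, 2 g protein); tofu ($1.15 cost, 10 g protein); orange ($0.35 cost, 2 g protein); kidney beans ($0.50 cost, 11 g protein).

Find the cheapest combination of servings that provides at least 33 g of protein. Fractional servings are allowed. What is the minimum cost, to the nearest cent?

Cost per g of protein: kidney beans $0.0455, tofu $0.1150, orange $0.1750, hummus $0.4250, avocado $0.8500.
With no serving limits, use only kidney beans: 33 g / 11 g = 3 servings × $0.50 = $1.50.

$1.50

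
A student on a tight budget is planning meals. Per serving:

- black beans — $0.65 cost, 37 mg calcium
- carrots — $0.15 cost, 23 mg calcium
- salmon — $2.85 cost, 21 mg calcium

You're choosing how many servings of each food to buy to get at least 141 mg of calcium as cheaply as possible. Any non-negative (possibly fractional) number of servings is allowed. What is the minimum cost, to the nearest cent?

Cost per mg of calcium: carrots $0.0065, black beans $0.0176, salmon $0.1357.
With no serving limits, use only carrots: 141 mg / 23 mg = 6.13 servings × $0.15 = $0.92.

$0.92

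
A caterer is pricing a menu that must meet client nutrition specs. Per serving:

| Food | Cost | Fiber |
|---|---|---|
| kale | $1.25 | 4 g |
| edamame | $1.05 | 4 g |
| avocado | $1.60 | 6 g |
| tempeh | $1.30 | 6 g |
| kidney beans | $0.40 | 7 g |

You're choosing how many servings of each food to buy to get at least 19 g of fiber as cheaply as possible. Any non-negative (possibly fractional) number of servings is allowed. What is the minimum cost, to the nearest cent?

Cost per g of fiber: kidney beans $0.0571, tempeh $0.2167, edamame $0.2625, avocado $0.2667, kale $0.3125.
With no serving limits, use only kidney beans: 19 g / 7 g = 2.714 servings × $0.40 = $1.09.

$1.09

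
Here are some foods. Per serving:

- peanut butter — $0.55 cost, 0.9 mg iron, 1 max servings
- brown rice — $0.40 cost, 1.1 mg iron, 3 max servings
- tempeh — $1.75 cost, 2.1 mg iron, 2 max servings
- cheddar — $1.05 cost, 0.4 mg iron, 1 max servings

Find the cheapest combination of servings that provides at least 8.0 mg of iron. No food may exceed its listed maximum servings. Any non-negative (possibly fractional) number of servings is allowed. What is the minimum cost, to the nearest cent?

$4.92

Cost per mg of iron: brown rice $0.3636, peanut butter $0.6111, tempeh $0.8333, cheddar $2.6250.
Take 3 servings of brown rice: +3.3 mg iron for $1.20 (total $1.20, still need 4.7 mg).
Take 1 serving of peanut butter: +0.9 mg iron for $0.55 (total $1.75, still need 3.8 mg).
Take 1.81 servings of tempeh: +3.8 mg iron for $3.17 (total $4.92, still need 0.0 mg).
Filling from the cheapest source first is optimal under one linear minimum: $4.92.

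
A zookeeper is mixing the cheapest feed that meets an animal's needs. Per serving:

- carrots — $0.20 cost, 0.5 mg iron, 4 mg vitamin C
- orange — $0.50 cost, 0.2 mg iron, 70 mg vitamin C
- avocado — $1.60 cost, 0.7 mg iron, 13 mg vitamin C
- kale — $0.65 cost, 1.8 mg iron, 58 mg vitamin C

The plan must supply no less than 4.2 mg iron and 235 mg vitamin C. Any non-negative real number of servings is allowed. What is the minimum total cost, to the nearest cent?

$2.19

Two binding constraints pin down two serving amounts, so the optimal mix uses at most two foods. The candidates are each food alone (scaled to the tighter of iron/vitamin C) and each pair with both constraints tight.
carrots only: max(4.2/0.5, 235/4) = 58.75 servings → $11.75.
orange only: max(4.2/0.2, 235/70) = 21 servings → $10.50.
avocado only: max(4.2/0.7, 235/13) = 18.08 servings → $28.92.
kale only: max(4.2/1.8, 235/58) = 4.052 servings → $2.63.
carrots + orange with both tight: 7.222 servings and 2.944 servings → $2.92.
carrots + avocado: intersection lies outside the first quadrant.
carrots + kale: intersection lies outside the first quadrant.
orange + avocado with both tight: 2.369 servings and 5.323 servings → $9.70.
orange + kale with both tight: 1.568 servings and 2.159 servings → $2.19.
avocado + kale: intersection lies outside the first quadrant.
So the least-cost plan costs $2.19.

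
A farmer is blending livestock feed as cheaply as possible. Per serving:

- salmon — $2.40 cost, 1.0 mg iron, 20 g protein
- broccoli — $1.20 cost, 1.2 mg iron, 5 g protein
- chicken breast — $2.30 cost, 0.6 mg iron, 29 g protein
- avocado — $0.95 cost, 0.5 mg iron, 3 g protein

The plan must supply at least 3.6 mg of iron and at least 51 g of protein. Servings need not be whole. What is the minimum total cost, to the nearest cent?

The cheapest plan sits at a corner of the feasible region — with two constraints it uses at most two foods.
salmon only: max(3.6/1.0, 51/20) = 3.6 servings → $8.64.
broccoli only: max(3.6/1.2, 51/5) = 10.2 servings → $12.24.
chicken breast only: max(3.6/0.6, 51/29) = 6 servings → $13.80.
avocado only: max(3.6/0.5, 51/3) = 17 servings → $16.15.
salmon + broccoli with both tight: 2.274 servings and 1.105 servings → $6.78.
salmon + chicken breast with both targets exact would need a negative amount; discard.
salmon + avocado with both tight: 2.1 servings and 3 servings → $7.89.
broccoli + chicken breast with both tight: 2.321 servings and 1.358 servings → $5.91.
broccoli + avocado: intersection lies outside the first quadrant.
chicken breast + avocado with both tight: 1.157 servings and 5.811 servings → $8.18.
Cheapest feasible corner: $5.91.

$5.91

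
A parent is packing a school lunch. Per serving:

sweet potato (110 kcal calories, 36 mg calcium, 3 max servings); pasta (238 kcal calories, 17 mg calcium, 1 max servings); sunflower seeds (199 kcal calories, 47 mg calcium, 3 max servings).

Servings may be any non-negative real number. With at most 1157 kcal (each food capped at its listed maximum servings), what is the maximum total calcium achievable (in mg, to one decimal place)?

Calcium per kcal: sweet potato 0.3273, sunflower seeds 0.2362, pasta 0.07143.
Take 3 servings of sweet potato: uses 330 kcal, +108.0 mg calcium (running total 108.0 mg).
Take 3 servings of sunflower seeds: uses 597 kcal, +141.0 mg calcium (running total 249.0 mg).
Take 0.9664 servings of pasta: uses 230 kcal, +16.4 mg calcium (running total 265.4 mg).
Greedy by best ratio exhausts the calories allowance optimally: 265.4 mg.

265.4 mg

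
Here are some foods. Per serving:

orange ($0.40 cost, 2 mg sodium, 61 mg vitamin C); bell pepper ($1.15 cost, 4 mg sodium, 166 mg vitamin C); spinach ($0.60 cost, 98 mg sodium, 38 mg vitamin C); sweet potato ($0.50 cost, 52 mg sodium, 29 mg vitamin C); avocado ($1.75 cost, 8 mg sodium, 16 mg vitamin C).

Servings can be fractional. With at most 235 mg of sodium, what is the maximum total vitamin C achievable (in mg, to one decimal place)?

9752.5 mg

Vitamin C per mg sodium: bell pepper 41.5, orange 30.5, avocado 2, sweet potato 0.5577, spinach 0.3878.
With no serving limits, spend the whole sodium allowance on bell pepper: 235 mg / 4 mg × 166 mg = 9752.5 mg.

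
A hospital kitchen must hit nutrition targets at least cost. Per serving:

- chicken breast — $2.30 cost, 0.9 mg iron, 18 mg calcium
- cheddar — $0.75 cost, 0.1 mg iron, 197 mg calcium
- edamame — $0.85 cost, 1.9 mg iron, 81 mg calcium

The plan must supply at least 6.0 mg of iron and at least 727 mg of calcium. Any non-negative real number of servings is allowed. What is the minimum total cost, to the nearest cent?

$4.41

This is a tiny linear program; its minimum lies at a vertex of the feasible set. List the vertices and price them.
chicken breast only: max(6.0/0.9, 727/18) = 40.39 servings → $92.89.
cheddar only: max(6.0/0.1, 727/197) = 60 servings → $45.00.
edamame only: max(6.0/1.9, 727/81) = 8.975 servings → $7.63.
chicken breast + cheddar with both tight: 6.321 servings and 3.113 servings → $16.87.
chicken breast + edamame: the both-tight solution has a negative serving — not a feasible corner.
cheddar + edamame with both tight: 2.445 servings and 3.029 servings → $4.41.
So the least-cost plan costs $4.41.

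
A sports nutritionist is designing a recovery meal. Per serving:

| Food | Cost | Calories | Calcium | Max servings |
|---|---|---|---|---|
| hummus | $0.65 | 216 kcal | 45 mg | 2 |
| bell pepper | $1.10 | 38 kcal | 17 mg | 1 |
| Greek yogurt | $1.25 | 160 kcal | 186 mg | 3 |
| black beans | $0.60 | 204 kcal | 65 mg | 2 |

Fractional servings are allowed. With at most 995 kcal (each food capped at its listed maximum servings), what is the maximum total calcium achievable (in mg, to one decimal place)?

Calcium per kcal: Greek yogurt 1.163, bell pepper 0.4474, black beans 0.3186, hummus 0.2083.
Take 3 servings of Greek yogurt: uses 480 kcal, +558.0 mg calcium (running total 558.0 mg).
Take 1 serving of bell pepper: uses 38 kcal, +17.0 mg calcium (running total 575.0 mg).
Take 2 servings of black beans: uses 408 kcal, +130.0 mg calcium (running total 705.0 mg).
Take 0.3194 servings of hummus: uses 69 kcal, +14.4 mg calcium (running total 719.4 mg).
Filling greedily by calcium-per-kcal is optimal for one linear limit, giving 719.4 mg.

719.4 mg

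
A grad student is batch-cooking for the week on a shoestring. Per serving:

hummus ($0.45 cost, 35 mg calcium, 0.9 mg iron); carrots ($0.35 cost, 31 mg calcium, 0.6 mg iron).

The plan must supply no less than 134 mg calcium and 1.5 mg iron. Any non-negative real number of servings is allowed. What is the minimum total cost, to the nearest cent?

$1.51

A basic optimal solution has at most two foods positive. Try each food alone and each pair with both targets met exactly.
hummus only: max(134/35, 1.5/0.9) = 3.829 servings → $1.72.
carrots only: max(134/31, 1.5/0.6) = 4.323 servings → $1.51.
hummus + carrots with both targets exact would need a negative amount; discard.
The minimum over all feasible corners is $1.51.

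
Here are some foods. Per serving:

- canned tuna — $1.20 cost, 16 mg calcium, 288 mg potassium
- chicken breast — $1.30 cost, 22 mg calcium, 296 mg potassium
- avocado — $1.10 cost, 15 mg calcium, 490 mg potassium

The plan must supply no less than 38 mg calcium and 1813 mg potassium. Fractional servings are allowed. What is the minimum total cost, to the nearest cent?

$4.07

At the optimum either one food covers both requirements or two foods hit both targets exactly; no other combination can be cheaper.
canned tuna only: max(38/16, 1813/288) = 6.295 servings → $7.55.
chicken breast only: max(38/22, 1813/296) = 6.125 servings → $7.96.
avocado only: max(38/15, 1813/490) = 3.7 servings → $4.07.
canned tuna + chicken breast with both targets exact would need a negative amount; discard.
canned tuna + avocado: the both-tight solution has a negative serving — not a feasible corner.
chicken breast + avocado: intersection lies outside the first quadrant.
So the least-cost plan costs $4.07.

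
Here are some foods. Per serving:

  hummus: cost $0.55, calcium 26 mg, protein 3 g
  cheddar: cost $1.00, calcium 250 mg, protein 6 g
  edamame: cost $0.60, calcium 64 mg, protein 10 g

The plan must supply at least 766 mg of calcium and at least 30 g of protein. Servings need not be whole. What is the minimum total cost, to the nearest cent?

$3.54

With two linear requirements the optimum uses one or two foods; enumerate the corners.
hummus only: max(766/26, 30/3) = 29.46 servings → $16.20.
cheddar only: max(766/250, 30/6) = 5 servings → $5.00.
edamame only: max(766/64, 30/10) = 11.97 servings → $7.18.
hummus + cheddar with both tight: 4.889 servings and 2.556 servings → $5.24.
hummus + edamame: the both-tight solution has a negative serving — not a feasible corner.
cheddar + edamame with both tight: 2.713 servings and 1.372 servings → $3.54.
So the least-cost plan costs $3.54.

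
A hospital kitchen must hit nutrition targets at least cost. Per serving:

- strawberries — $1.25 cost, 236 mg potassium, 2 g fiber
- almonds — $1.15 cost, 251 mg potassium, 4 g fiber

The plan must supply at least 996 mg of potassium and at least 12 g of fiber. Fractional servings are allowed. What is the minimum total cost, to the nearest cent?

$4.56

The cheapest plan sits at a corner of the feasible region — with two constraints it uses at most two foods.
strawberries only: max(996/236, 12/2) = 6 servings → $7.50.
almonds only: max(996/251, 12/4) = 3.968 servings → $4.56.
strawberries + almonds with both tight: 2.199 servings and 1.9 servings → $4.93.
The minimum over all feasible corners is $4.56.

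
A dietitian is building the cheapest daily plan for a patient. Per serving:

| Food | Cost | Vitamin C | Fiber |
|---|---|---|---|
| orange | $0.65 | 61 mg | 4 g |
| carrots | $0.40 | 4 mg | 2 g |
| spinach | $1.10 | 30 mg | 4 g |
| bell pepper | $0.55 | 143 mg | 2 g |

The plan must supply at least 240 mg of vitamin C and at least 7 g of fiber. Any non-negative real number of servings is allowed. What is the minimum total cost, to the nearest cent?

Compare the cost at each extreme point of the feasible region.
orange only: max(240/61, 7/4) = 3.934 servings → $2.56.
carrots only: max(240/4, 7/2) = 60 servings → $24.00.
spinach only: max(240/30, 7/4) = 8 servings → $8.80.
bell pepper only: max(240/143, 7/2) = 3.5 servings → $1.93.
orange + carrots with both targets exact would need a negative amount; discard.
orange + spinach: intersection lies outside the first quadrant.
orange + bell pepper with both tight: 1.158 servings and 1.184 servings → $1.40.
carrots + spinach: the both-tight solution has a negative serving — not a feasible corner.
carrots + bell pepper with both tight: 1.874 servings and 1.626 servings → $1.64.
spinach + bell pepper with both tight: 1.018 servings and 1.465 servings → $1.93.
So the least-cost plan costs $1.40.

$1.40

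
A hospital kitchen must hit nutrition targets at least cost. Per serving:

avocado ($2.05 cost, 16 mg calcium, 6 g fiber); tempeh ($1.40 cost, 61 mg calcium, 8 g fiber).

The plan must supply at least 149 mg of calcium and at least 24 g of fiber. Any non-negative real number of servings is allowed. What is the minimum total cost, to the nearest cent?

$4.20

Compare the cost at each extreme point of the feasible region.
avocado only: max(149/16, 24/6) = 9.312 servings → $19.09.
tempeh only: max(149/61, 24/8) = 3 servings → $4.20.
avocado + tempeh with both tight: 1.143 servings and 2.143 servings → $5.34.
So the least-cost plan costs $4.20.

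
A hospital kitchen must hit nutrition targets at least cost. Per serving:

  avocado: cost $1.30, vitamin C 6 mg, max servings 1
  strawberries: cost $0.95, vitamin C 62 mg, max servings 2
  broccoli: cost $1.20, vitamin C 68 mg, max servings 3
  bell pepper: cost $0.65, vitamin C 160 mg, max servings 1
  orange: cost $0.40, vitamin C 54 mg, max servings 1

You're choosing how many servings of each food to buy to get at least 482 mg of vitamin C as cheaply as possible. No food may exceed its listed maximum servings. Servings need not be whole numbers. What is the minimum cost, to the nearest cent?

Cost per mg of vitamin C: bell pepper $0.0041, orange $0.0074, strawberries $0.0153, broccoli $0.0176, avocado $0.2167.
Take 1 serving of bell pepper: +160.0 mg vitamin C for $0.65 (total $0.65, still need 322.0 mg).
Take 1 serving of orange: +54.0 mg vitamin C for $0.40 (total $1.05, still need 268.0 mg).
Take 2 servings of strawberries: +124.0 mg vitamin C for $1.90 (total $2.95, still need 144.0 mg).
Take 2.118 servings of broccoli: +144.0 mg vitamin C for $2.54 (total $5.49, still need 0.0 mg).
Filling from the cheapest source first is optimal under one linear minimum: $5.49.

$5.49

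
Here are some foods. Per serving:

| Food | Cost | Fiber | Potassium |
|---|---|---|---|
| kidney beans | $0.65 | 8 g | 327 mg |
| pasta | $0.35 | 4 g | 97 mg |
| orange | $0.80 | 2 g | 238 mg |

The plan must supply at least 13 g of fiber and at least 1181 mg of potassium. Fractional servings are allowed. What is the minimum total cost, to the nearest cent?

$2.35

A basic optimal solution has at most two foods positive. Try each food alone and each pair with both targets met exactly.
kidney beans only: max(13/8, 1181/327) = 3.612 servings → $2.35.
pasta only: max(13/4, 1181/97) = 12.18 servings → $4.26.
orange only: max(13/2, 1181/238) = 6.5 servings → $5.20.
kidney beans + pasta with both targets exact would need a negative amount; discard.
kidney beans + orange with both tight: 0.5856 servings and 4.158 servings → $3.71.
pasta + orange with both tight: 0.9657 servings and 4.569 servings → $3.99.
So the least-cost plan costs $2.35.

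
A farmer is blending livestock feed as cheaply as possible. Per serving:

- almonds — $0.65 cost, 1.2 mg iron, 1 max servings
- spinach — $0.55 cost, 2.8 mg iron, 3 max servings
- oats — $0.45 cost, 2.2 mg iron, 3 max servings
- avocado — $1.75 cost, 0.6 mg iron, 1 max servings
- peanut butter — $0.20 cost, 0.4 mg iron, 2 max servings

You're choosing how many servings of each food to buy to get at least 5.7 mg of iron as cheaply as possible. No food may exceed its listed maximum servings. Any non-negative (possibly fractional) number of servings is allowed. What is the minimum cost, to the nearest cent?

$1.12

Cost per mg of iron: spinach $0.1964, oats $0.2045, peanut butter $0.5000, almonds $0.5417, avocado $2.9167.
Take 2.036 servings of spinach: +5.7 mg iron for $1.12 (total $1.12, still need 0.0 mg).
Greedy by cheapest-per-mg is optimal for a single linear constraint, so the minimum cost is $1.12.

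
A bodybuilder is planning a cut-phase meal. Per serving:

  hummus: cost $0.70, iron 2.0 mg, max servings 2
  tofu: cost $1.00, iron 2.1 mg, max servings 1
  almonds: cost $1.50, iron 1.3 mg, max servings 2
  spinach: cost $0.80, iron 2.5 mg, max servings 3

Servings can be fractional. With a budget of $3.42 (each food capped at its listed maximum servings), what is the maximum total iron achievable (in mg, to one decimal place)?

10.4 mg

Iron per dollar: spinach 3.125, hummus 2.857, tofu 2.1, almonds 0.8667.
Take 3 servings of spinach: spends $2.40, +7.5 mg iron (running total 7.5 mg).
Take 1.457 servings of hummus: spends $1.02, +2.9 mg iron (running total 10.4 mg).
Filling greedily by iron-per-dollar is optimal for one linear limit, giving 10.4 mg.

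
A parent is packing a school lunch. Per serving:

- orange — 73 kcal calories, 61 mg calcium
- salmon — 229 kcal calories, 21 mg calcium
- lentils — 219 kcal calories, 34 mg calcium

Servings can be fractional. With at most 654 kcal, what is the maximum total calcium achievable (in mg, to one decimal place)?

546.5 mg

Calcium per kcal: orange 0.8356, lentils 0.1553, salmon 0.0917.
With no serving limits, spend the whole calories allowance on orange: 654 kcal / 73 kcal × 61 mg = 546.5 mg.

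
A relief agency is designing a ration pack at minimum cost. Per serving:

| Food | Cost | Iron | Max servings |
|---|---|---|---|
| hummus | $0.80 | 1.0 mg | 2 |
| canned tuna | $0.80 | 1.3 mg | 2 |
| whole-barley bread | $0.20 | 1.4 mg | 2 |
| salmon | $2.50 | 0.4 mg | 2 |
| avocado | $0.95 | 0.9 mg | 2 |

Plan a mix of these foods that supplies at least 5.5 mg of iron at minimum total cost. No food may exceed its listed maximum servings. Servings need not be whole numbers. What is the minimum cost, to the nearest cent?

$2.08

Cost per mg of iron: whole-barley bread $0.1429, canned tuna $0.6154, hummus $0.8000, avocado $1.0556, salmon $6.2500.
Take 2 servings of whole-barley bread: +2.8 mg iron for $0.40 (total $0.40, still need 2.7 mg).
Take 2 servings of canned tuna: +2.6 mg iron for $1.60 (total $2.00, still need 0.1 mg).
Take 0.1 servings of hummus: +0.1 mg iron for $0.08 (total $2.08, still need 0.0 mg).
Greedy by cheapest-per-mg is optimal for a single linear constraint, so the minimum cost is $2.08.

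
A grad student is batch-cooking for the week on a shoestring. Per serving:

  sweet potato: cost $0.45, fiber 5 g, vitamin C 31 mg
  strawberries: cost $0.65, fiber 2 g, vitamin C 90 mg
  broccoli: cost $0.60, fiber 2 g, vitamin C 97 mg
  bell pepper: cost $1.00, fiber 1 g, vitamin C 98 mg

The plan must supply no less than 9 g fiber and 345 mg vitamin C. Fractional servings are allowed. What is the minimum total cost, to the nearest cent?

Two binding constraints pin down two serving amounts, so the optimal mix uses at most two foods. The candidates are each food alone (scaled to the tighter of fiber/vitamin C) and each pair with both constraints tight.
sweet potato only: max(9/5, 345/31) = 11.13 servings → $5.01.
strawberries only: max(9/2, 345/90) = 4.5 servings → $2.92.
broccoli only: max(9/2, 345/97) = 4.5 servings → $2.70.
bell pepper only: max(9/1, 345/98) = 9 servings → $9.00.
sweet potato + strawberries with both tight: 0.3093 servings and 3.727 servings → $2.56.
sweet potato + broccoli with both tight: 0.4326 servings and 3.418 servings → $2.25.
sweet potato + bell pepper with both tight: 1.17 servings and 3.15 servings → $3.68.
strawberries + broccoli: the both-tight solution has a negative serving — not a feasible corner.
strawberries + bell pepper: the both-tight solution has a negative serving — not a feasible corner.
broccoli + bell pepper with both targets exact would need a negative amount; discard.
Cheapest feasible corner: $2.25.

$2.25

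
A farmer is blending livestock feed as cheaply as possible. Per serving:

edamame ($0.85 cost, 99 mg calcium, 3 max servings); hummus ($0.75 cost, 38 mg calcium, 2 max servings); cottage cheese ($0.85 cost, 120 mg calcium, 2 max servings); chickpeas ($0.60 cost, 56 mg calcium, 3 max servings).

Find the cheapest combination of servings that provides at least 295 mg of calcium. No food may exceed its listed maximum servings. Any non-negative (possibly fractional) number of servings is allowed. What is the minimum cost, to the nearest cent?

$2.17

Cost per mg of calcium: cottage cheese $0.0071, edamame $0.0086, chickpeas $0.0107, hummus $0.0197.
Take 2 servings of cottage cheese: +240.0 mg calcium for $1.70 (total $1.70, still need 55.0 mg).
Take 0.5556 servings of edamame: +55.0 mg calcium for $0.47 (total $2.17, still need 0.0 mg).
Filling from the cheapest source first is optimal under one linear minimum: $2.17.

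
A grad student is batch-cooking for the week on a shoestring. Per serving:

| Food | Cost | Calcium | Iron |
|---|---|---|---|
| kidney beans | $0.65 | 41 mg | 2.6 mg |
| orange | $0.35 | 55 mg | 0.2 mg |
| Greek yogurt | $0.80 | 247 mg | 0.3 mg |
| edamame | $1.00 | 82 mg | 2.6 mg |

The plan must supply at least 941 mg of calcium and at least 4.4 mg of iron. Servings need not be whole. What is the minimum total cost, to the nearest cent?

$3.71

At the optimum either one food covers both requirements or two foods hit both targets exactly; no other combination can be cheaper.
kidney beans only: max(941/41, 4.4/2.6) = 22.95 servings → $14.92.
orange only: max(941/55, 4.4/0.2) = 22 servings → $7.70.
Greek yogurt only: max(941/247, 4.4/0.3) = 14.67 servings → $11.73.
edamame only: max(941/82, 4.4/2.6) = 11.48 servings → $11.48.
kidney beans + orange with both tight: 0.3991 servings and 16.81 servings → $6.14.
kidney beans + Greek yogurt with both tight: 1.277 servings and 3.598 servings → $3.71.
kidney beans + edamame: the both-tight solution has a negative serving — not a feasible corner.
orange + Greek yogurt with both targets exact would need a negative amount; discard.
orange + edamame with both tight: 16.48 servings and 0.425 servings → $6.19.
Greek yogurt + edamame with both tight: 3.377 servings and 1.303 servings → $4.00.
So the least-cost plan costs $3.71.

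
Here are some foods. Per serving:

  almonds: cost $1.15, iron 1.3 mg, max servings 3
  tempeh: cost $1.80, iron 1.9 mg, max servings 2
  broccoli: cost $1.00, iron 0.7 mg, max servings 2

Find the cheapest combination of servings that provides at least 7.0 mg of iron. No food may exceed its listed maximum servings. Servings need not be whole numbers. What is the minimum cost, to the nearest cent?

$6.39

Cost per mg of iron: almonds $0.8846, tempeh $0.9474, broccoli $1.4286.
Take 3 servings of almonds: +3.9 mg iron for $3.45 (total $3.45, still need 3.1 mg).
Take 1.632 servings of tempeh: +3.1 mg iron for $2.94 (total $6.39, still need 0.0 mg).
Filling from the cheapest source first is optimal under one linear minimum: $6.39.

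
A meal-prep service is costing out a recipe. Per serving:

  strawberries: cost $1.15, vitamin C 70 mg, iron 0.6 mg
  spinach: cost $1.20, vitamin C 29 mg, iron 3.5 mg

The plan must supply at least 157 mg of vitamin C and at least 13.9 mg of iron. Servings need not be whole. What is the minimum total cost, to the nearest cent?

strawberries only: max(157/70, 13.9/0.6) = 23.17 servings → $26.64.
spinach only: max(157/29, 13.9/3.5) = 5.414 servings → $6.50.
strawberries + spinach with both tight: 0.6432 servings and 3.861 servings → $5.37.
The minimum over all feasible corners is $5.37.

$5.37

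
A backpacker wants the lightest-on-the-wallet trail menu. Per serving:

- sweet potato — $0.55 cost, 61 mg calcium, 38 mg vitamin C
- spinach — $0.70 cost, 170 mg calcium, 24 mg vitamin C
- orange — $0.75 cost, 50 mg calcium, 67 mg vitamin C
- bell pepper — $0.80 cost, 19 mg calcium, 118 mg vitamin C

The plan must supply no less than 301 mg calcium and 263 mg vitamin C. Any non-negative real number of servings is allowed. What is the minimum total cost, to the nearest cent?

$2.62

Check every corner: each single food scaled to meet both minima, and each pair solved so both constraints bind.
sweet potato only: max(301/61, 263/38) = 6.921 servings → $3.81.
spinach only: max(301/170, 263/24) = 10.96 servings → $7.67.
orange only: max(301/50, 263/67) = 6.02 servings → $4.51.
bell pepper only: max(301/19, 263/118) = 15.84 servings → $12.67.
sweet potato + spinach with both targets exact would need a negative amount; discard.
sweet potato + orange with both tight: 3.209 servings and 2.106 servings → $3.34.
sweet potato + bell pepper with both tight: 4.713 servings and 0.7111 servings → $3.16.
spinach + orange with both tight: 0.6886 servings and 3.679 servings → $3.24.
spinach + bell pepper with both tight: 1.557 servings and 1.912 servings → $2.62.
orange + bell pepper: the both-tight solution has a negative serving — not a feasible corner.
The minimum over all feasible corners is $2.62.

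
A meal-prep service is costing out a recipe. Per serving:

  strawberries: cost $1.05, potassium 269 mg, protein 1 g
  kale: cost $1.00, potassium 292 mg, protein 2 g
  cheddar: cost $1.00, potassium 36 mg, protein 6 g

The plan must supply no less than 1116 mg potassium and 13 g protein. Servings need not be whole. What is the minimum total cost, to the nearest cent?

This is a tiny linear program; its minimum lies at a vertex of the feasible set. List the vertices and price them.
strawberries only: max(1116/269, 13/1) = 13 servings → $13.65.
kale only: max(1116/292, 13/2) = 6.5 servings → $6.50.
cheddar only: max(1116/36, 13/6) = 31 servings → $31.00.
strawberries + kale: the both-tight solution has a negative serving — not a feasible corner.
strawberries + cheddar with both tight: 3.947 servings and 1.509 servings → $5.65.
kale + cheddar with both tight: 3.707 servings and 0.931 servings → $4.64.
Cheapest feasible corner: $4.64.

$4.64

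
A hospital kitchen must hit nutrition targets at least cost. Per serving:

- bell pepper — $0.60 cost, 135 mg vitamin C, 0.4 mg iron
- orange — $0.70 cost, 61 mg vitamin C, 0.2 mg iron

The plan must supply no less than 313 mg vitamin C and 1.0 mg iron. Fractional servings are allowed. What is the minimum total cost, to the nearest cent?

An LP optimum is at a vertex; with two nutrient constraints at most two foods are used. Check each candidate.
bell pepper only: max(313/135, 1.0/0.4) = 2.5 servings → $1.50.
orange only: max(313/61, 1.0/0.2) = 5.131 servings → $3.59.
bell pepper + orange with both tight: 0.6154 servings and 3.769 servings → $3.01.
Cheapest feasible corner: $1.50.

$1.50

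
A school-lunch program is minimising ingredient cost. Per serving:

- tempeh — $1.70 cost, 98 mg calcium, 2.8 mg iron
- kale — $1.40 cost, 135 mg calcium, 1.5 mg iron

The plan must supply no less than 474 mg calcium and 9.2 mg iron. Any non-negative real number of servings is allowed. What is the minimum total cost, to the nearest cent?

$6.49

Minimising a linear cost over {calcium ≥ 474, iron ≥ 9.2, servings ≥ 0} — the optimum is at a vertex, using one or two foods.
tempeh only: max(474/98, 9.2/2.8) = 4.837 servings → $8.22.
kale only: max(474/135, 9.2/1.5) = 6.133 servings → $8.59.
tempeh + kale with both tight: 2.299 servings and 1.842 servings → $6.49.
So the least-cost plan costs $6.49.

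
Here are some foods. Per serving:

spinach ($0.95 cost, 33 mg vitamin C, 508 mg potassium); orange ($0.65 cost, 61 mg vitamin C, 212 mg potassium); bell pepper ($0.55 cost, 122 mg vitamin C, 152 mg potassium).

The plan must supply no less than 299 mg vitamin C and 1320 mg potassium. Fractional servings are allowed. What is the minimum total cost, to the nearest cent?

$2.97

Two binding constraints pin down two serving amounts, so the optimal mix uses at most two foods. The candidates are each food alone (scaled to the tighter of vitamin C/potassium) and each pair with both constraints tight.
spinach only: max(299/33, 1320/508) = 9.061 servings → $8.61.
orange only: max(299/61, 1320/212) = 6.226 servings → $4.05.
bell pepper only: max(299/122, 1320/152) = 8.684 servings → $4.78.
spinach + orange with both tight: 0.7141 servings and 4.515 servings → $3.61.
spinach + bell pepper with both tight: 2.029 servings and 1.902 servings → $2.97.
orange + bell pepper: intersection lies outside the first quadrant.
So the least-cost plan costs $2.97.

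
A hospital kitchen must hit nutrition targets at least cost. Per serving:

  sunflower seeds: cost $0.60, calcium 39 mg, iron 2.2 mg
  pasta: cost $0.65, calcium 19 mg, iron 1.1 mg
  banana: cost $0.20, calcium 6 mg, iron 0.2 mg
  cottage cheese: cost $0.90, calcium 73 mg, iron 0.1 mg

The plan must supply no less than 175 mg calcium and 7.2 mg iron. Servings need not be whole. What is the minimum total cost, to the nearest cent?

sunflower seeds only: max(175/39, 7.2/2.2) = 4.487 servings → $2.69.
pasta only: max(175/19, 7.2/1.1) = 9.211 servings → $5.99.
banana only: max(175/6, 7.2/0.2) = 36 servings → $7.20.
cottage cheese only: max(175/73, 7.2/0.1) = 72 servings → $64.80.
sunflower seeds + pasta: the both-tight solution has a negative serving — not a feasible corner.
sunflower seeds + banana with both tight: 1.519 servings and 19.3 servings → $4.77.
sunflower seeds + cottage cheese with both tight: 3.243 servings and 0.665 servings → $2.54.
pasta + banana with both tight: 2.929 servings and 19.89 servings → $5.88.
pasta + cottage cheese with both tight: 6.481 servings and 0.7105 servings → $4.85.
banana + cottage cheese with both targets exact would need a negative amount; discard.
So the least-cost plan costs $2.54.

$2.54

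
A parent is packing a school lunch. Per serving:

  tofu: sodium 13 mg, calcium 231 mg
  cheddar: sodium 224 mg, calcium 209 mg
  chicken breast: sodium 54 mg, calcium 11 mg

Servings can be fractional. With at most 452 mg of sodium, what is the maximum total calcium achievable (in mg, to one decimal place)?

Calcium per mg sodium: tofu 17.77, cheddar 0.933, chicken breast 0.2037.
With no serving limits, spend the whole sodium allowance on tofu: 452 mg / 13 mg × 231 mg = 8031.7 mg.

8031.7 mg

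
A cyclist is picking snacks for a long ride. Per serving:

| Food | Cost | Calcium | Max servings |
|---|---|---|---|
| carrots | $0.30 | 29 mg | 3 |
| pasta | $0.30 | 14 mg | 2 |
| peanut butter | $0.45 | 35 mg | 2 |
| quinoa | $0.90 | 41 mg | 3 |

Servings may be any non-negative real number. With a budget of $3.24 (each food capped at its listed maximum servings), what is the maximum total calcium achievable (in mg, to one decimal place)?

223.3 mg

Calcium per dollar: carrots 96.67, peanut butter 77.78, pasta 46.67, quinoa 45.56.
Take 3 servings of carrots: spends $0.90, +87.0 mg calcium (running total 87.0 mg).
Take 2 servings of peanut butter: spends $0.90, +70.0 mg calcium (running total 157.0 mg).
Take 2 servings of pasta: spends $0.60, +28.0 mg calcium (running total 185.0 mg).
Take 0.9333 servings of quinoa: spends $0.84, +38.3 mg calcium (running total 223.3 mg).
Greedy by best ratio exhausts the cost allowance optimally: 223.3 mg.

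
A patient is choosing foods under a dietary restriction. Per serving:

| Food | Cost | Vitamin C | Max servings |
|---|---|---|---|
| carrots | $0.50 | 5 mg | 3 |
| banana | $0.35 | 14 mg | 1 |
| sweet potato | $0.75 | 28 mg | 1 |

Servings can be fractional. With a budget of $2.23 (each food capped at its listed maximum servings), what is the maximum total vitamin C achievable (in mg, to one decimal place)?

Vitamin C per dollar: banana 40, sweet potato 37.33, carrots 10.
Take 1 serving of banana: spends $0.35, +14.0 mg vitamin C (running total 14.0 mg).
Take 1 serving of sweet potato: spends $0.75, +28.0 mg vitamin C (running total 42.0 mg).
Take 2.26 servings of carrots: spends $1.13, +11.3 mg vitamin C (running total 53.3 mg).
Filling greedily by vitamin C-per-dollar is optimal for one linear limit, giving 53.3 mg.

53.3 mg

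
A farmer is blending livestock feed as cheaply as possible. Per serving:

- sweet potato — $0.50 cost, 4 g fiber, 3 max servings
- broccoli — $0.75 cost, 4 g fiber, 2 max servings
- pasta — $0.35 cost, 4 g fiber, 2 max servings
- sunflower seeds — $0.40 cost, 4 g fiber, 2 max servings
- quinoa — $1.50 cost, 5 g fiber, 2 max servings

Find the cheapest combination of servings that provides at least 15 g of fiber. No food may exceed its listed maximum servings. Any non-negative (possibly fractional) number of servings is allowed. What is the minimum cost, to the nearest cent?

$1.40

Cost per g of fiber: pasta $0.0875, sunflower seeds $0.1000, sweet potato $0.1250, broccoli $0.1875, quinoa $0.3000.
Take 2 servings of pasta: +8.0 g fiber for $0.70 (total $0.70, still need 7.0 g).
Take 1.75 servings of sunflower seeds: +7.0 g fiber for $0.70 (total $1.40, still need 0.0 g).
Greedy by cheapest-per-g is optimal for a single linear constraint, so the minimum cost is $1.40.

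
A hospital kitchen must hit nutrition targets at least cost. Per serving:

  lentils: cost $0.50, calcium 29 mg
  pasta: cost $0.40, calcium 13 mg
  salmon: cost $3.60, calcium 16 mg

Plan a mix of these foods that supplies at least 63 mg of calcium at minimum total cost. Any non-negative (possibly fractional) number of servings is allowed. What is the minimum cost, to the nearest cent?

$1.09

Cost per mg of calcium: lentils $0.0172, pasta $0.0308, salmon $0.2250.
With no serving limits, use only lentils: 63 mg / 29 mg = 2.172 servings × $0.50 = $1.09.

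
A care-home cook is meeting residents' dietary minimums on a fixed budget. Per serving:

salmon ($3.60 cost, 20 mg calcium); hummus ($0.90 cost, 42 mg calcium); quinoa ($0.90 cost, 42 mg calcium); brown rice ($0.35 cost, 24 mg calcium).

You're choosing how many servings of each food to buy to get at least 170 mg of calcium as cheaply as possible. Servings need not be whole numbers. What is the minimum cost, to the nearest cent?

$2.48

Cost per mg of calcium: brown rice $0.0146, hummus $0.0214, quinoa $0.0214, salmon $0.1800.
With no serving limits, use only brown rice: 170 mg / 24 mg = 7.083 servings × $0.35 = $2.48.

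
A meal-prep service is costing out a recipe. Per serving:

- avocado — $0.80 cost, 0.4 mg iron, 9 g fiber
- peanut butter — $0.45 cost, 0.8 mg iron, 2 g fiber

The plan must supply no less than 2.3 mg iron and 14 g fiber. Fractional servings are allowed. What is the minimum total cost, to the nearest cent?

With two linear requirements the optimum uses one or two foods; enumerate the corners.
avocado only: max(2.3/0.4, 14/9) = 5.75 servings → $4.60.
peanut butter only: max(2.3/0.8, 14/2) = 7 servings → $3.15.
avocado + peanut butter with both tight: 1.031 servings and 2.359 servings → $1.89.
So the least-cost plan costs $1.89.

$1.89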